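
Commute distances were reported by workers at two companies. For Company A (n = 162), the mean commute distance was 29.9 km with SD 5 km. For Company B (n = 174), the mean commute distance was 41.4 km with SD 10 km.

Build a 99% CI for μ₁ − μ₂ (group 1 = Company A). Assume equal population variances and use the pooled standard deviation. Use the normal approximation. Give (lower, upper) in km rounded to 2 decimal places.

(-13.75, -9.25)

s_p = √[((n₁−1)s₁² + (n₂−1)s₂²)/(n₁+n₂−2)] = √[(161·5² + 173·10²)/334] = 7.9905.
SE = 7.9905·√(1/162 + 1/174) = 0.8724.
With z* = 2.576, margin = 2.576 × 0.8724 = 2.2473.
x̄₁ − x̄₂ = 29.9 − 41.4 = -11.5000; interval -11.5000 ± 2.2473 = (-13.75, -9.25).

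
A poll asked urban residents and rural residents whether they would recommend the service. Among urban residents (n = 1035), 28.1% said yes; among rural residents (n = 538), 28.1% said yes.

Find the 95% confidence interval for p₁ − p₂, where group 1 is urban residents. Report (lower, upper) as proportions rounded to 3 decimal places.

The two standard errors are √(0.2810×0.7190/1035) = 0.01397 and √(0.2810×0.7190/538) = 0.01938.
Because the samples are independent, SE_diff = √(0.01397² + 0.01938²) = 0.02389.
Using z* = 1.960 for 95%, ME = 1.960 × 0.02389 = 0.04682.
p̂₁ − p̂₂ = 0.0000; interval 0.0000 ± 0.04682 gives (-0.047, 0.047).

(-0.047, 0.047)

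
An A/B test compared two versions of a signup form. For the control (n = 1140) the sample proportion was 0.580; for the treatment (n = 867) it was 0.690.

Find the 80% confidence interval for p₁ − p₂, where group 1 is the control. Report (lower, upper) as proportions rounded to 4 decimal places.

The two standard errors are √(0.5800×0.4200/1140) = 0.01462 and √(0.6900×0.3100/867) = 0.01571.
Because the samples are independent, SE_diff = √(0.01462² + 0.01571²) = 0.02146.
Using z* = 1.282 for 80%, ME = 1.282 × 0.02146 = 0.02751.
p̂₁ − p̂₂ = -0.1100; interval -0.1100 ± 0.02751 gives (-0.1375, -0.0825).

(-0.1375, -0.0825)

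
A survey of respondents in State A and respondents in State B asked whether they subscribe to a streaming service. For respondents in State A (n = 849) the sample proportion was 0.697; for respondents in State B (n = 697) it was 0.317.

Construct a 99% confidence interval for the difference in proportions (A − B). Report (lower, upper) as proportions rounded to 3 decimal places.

SE₁ = √(p̂₁(1−p̂₁)/n₁) = √(0.6970·0.3030/849) = 0.01577; SE₂ = √(0.3170·0.6830/697) = 0.01762.
Independent samples: SE of the difference = √(SE₁² + SE₂²) = √(0.0002486929 + 0.0003104644) = 0.02365.
z* for 99% confidence is 2.576, so the margin of error is 2.576 × 0.02365 = 0.06092.
Point estimate p̂₁ − p̂₂ = 0.6970 − 0.3170 = 0.3800.
0.3800 ± 0.06092 → (0.319, 0.441).

(0.319, 0.441)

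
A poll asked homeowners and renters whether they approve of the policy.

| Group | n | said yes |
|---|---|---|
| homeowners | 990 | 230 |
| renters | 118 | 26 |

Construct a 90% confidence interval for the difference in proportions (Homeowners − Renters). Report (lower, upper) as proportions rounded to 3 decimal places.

Sample proportions: 230/990 = 0.2323, 26/118 = 0.2203.
Each SE is √(p̂(1−p̂)/n): √(0.2323·0.7677/990) = 0.01342 and √(0.2203·0.7797/118) = 0.03815.
SE(p̂₁ − p̂₂) = √(SE₁² + SE₂²) = √(0.0001800964 + 0.0014554225) = 0.04044, since the two samples are independent.
At 90% confidence z* = 1.645; margin = 1.645 × 0.04044 = 0.06652.
The difference is 0.2323 − 0.2203 = 0.0120, so the interval is 0.0120 ± 0.06652 = (-0.055, 0.079).

(-0.055, 0.079)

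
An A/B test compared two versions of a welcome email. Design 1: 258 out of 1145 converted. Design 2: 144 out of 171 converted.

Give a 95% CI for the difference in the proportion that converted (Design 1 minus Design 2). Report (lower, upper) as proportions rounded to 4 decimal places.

(-0.6766, -0.5570)

p̂₁ = 258/1145 = 0.2253 and p̂₂ = 144/171 = 0.8421.
SE₁ = √(p̂₁(1−p̂₁)/n₁) = √(0.2253·0.7747/1145) = 0.01235; SE₂ = √(0.8421·0.1579/171) = 0.02789.
Independent samples: SE of the difference = √(SE₁² + SE₂²) = √(0.0001525225 + 0.0007778521) = 0.03050.
z* for 95% confidence is 1.960, so the margin of error is 1.960 × 0.03050 = 0.05978.
Point estimate p̂₁ − p̂₂ = 0.2253 − 0.8421 = -0.6168.
-0.6168 ± 0.05978 → (-0.6766, -0.5570).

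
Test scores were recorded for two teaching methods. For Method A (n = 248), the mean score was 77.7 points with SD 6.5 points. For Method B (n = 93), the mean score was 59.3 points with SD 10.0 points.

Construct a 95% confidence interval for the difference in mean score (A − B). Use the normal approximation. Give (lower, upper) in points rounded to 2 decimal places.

(16.21, 20.59)

Standard errors of each mean: 6.5/√248 = 0.4128 and 10.0/√93 = 1.0370.
SE(x̄₁ − x̄₂) = √(0.4128² + 1.0370²) = 1.1161 for independent samples with unequal variances.
With z* = 1.960, the margin is 1.960 × 1.1161 = 2.1876.
x̄₁ − x̄₂ = 77.7 − 59.3 = 18.4000; the interval is 18.4000 ± 2.1876 = (16.21, 20.59).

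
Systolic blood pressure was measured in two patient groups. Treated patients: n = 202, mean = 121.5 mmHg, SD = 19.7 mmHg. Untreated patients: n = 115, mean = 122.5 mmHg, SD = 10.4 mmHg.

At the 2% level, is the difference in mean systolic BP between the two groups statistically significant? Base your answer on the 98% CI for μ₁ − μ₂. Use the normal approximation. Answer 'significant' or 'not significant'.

Per-group SEs: s₁/√n₁ = 19.7/√202 = 1.3861, s₂/√n₂ = 10.4/√115 = 0.9698.
Unpooled SE of the difference: √(1.92127321 + 0.94051204) = 1.6917.
Margin of error = z* · SE = 2.326 × 1.6917 = 3.9349.
x̄₁ − x̄₂ = 121.5 − 122.5 = -1.0000.
CI: -1.0000 ± 3.9349 = (-4.9349, 2.9349).
The interval (-4.9349, 2.9349) contains 0, so the difference is not significant.

not significant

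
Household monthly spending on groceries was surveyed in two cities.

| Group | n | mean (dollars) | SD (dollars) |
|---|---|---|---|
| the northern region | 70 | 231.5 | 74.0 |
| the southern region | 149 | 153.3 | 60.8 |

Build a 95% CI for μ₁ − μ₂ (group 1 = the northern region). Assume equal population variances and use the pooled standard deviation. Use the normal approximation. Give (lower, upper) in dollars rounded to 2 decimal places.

(59.66, 96.74)

s_p = √[((n₁−1)s₁² + (n₂−1)s₂²)/(n₁+n₂−2)] = √[(69·74.0² + 148·60.8²)/217] = 65.2873.
SE = 65.2873·√(1/70 + 1/149) = 9.4604.
With z* = 1.960, margin = 1.960 × 9.4604 = 18.5424.
x̄₁ − x̄₂ = 231.5 − 153.3 = 78.2000; interval 78.2000 ± 18.5424 = (59.66, 96.74).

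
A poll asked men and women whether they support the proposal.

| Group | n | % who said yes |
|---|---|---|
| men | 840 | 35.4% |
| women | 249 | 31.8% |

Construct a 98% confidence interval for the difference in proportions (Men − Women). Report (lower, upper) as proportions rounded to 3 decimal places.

The two standard errors are √(0.3540×0.6460/840) = 0.01650 and √(0.3180×0.6820/249) = 0.02951.
Because the samples are independent, SE_diff = √(0.01650² + 0.02951²) = 0.03381.
Using z* = 2.326 for 98%, ME = 2.326 × 0.03381 = 0.07864.
p̂₁ − p̂₂ = 0.0360; interval 0.0360 ± 0.07864 gives (-0.043, 0.115).

(-0.043, 0.115)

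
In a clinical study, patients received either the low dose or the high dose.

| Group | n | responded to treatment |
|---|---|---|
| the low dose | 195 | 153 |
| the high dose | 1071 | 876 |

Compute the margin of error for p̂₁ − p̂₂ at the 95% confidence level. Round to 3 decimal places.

0.062

p̂₁ = 153/195 = 0.7846 and p̂₂ = 876/1071 = 0.8179.
SE₁ = √(p̂₁(1−p̂₁)/n₁) = √(0.7846·0.2154/195) = 0.02944; SE₂ = √(0.8179·0.1821/1071) = 0.01179.
Independent samples: SE of the difference = √(SE₁² + SE₂²) = √(0.0008667136 + 0.0001390041) = 0.03171.
z* for 95% confidence is 1.960, so the margin of error is 1.960 × 0.03171 = 0.06215.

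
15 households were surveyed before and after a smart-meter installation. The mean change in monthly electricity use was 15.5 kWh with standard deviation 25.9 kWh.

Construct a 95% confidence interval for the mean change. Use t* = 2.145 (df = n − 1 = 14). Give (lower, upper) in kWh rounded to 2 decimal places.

Paired design: SE = s_d/√n = 25.9/√15 = 6.6874.
t* = 2.145; margin of error = 2.145 × 6.6874 = 14.3445.
15.5 ± 14.3445 → (1.16, 29.84).

(1.16, 29.84)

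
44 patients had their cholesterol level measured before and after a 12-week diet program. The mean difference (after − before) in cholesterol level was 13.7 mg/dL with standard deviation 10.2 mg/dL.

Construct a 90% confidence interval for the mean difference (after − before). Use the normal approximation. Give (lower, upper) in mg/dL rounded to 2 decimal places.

This is a matched-pairs design, so SE = s_d/√n = 10.2/√44 = 1.5377.
Margin = 1.645 × 1.5377 = 2.5295; the interval is 13.7 ± 2.5295 = (11.17, 16.23).

(11.17, 16.23)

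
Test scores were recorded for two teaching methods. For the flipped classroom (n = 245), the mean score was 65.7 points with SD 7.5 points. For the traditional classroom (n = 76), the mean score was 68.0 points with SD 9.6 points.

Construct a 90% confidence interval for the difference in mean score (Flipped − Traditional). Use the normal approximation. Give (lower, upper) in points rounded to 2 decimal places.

SE₁ = s₁/√n₁ = 7.5/√245 = 0.4792; SE₂ = 9.6/√76 = 1.1012.
Independent samples, unequal variances: SE_diff = √(SE₁² + SE₂²) = √(0.22963264 + 1.21264144) = 1.2009.
z* = 1.645, so margin of error = 1.645 × 1.2009 = 1.9755.
Difference in means = 65.7 − 68.0 = -2.3000.
-2.3000 ± 1.9755 → (-4.28, -0.32).

(-4.28, -0.32)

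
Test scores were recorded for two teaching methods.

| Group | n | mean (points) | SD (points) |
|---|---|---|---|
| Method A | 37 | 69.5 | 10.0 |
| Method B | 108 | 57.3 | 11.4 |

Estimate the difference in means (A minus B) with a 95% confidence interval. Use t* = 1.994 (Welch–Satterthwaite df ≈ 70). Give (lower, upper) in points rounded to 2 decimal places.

SE₁ = s₁/√n₁ = 10.0/√37 = 1.6440; SE₂ = 11.4/√108 = 1.0970.
Independent samples, unequal variances: SE_diff = √(SE₁² + SE₂²) = √(2.702736 + 1.203409) = 1.9764.
t* = 1.994, so margin of error = 1.994 × 1.9764 = 3.9409.
Difference in means = 69.5 − 57.3 = 12.2000.
12.2000 ± 3.9409 → (8.26, 16.14).

(8.26, 16.14)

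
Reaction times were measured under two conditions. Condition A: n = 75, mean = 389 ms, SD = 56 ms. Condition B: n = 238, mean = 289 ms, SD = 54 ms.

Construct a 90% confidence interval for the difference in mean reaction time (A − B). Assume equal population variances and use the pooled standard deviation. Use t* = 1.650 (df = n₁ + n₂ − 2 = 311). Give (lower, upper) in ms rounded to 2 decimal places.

s_p = √[((n₁−1)s₁² + (n₂−1)s₂²)/(n₁+n₂−2)] = √[(74·56² + 237·54²)/311] = 54.4825.
SE = 54.4825·√(1/75 + 1/238) = 7.2146.
With t* = 1.650, margin = 1.650 × 7.2146 = 11.9041.
x̄₁ − x̄₂ = 389 − 289 = 100.0000; interval 100.0000 ± 11.9041 = (88.10, 111.90).

(88.10, 111.90)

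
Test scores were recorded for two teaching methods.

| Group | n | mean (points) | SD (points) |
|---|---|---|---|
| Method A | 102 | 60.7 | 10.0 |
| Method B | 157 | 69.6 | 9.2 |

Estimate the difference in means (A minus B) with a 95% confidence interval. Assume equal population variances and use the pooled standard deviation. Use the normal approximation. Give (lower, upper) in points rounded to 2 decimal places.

(-11.27, -6.53)

Pooled variance s_p² = [101·10.0² + 156·9.2²] / (102+157−2) = 90.6764, so s_p = 9.5224.
SE_diff = s_p·√(1/n₁ + 1/n₂) = 9.5224·√(1/102 + 1/157) = 1.2110.
z* = 1.960; margin = 1.960 × 1.2110 = 2.3736.
Difference = 60.7 − 69.6 = -8.9000.
-8.9000 ± 2.3736 → (-11.27, -6.53).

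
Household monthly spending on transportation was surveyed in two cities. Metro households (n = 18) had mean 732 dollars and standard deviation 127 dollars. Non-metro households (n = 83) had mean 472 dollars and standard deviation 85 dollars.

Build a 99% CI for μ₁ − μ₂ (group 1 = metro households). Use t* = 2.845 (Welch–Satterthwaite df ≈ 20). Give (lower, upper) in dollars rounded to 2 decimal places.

(170.80, 349.20)

SE₁ = s₁/√n₁ = 127/√18 = 29.9342; SE₂ = 85/√83 = 9.3300.
Independent samples, unequal variances: SE_diff = √(SE₁² + SE₂²) = √(896.05632964 + 87.0489) = 31.3545.
t* = 2.845, so margin of error = 2.845 × 31.3545 = 89.2036.
Difference in means = 732 − 472 = 260.0000.
260.0000 ± 89.2036 → (170.80, 349.20).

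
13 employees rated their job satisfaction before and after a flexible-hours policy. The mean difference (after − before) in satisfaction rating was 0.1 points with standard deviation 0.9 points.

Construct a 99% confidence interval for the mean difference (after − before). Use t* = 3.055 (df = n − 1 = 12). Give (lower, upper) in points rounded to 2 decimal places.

(-0.66, 0.86)

Paired design: SE = s_d/√n = 0.9/√13 = 0.2496.
t* = 3.055; margin of error = 3.055 × 0.2496 = 0.7625.
0.1 ± 0.7625 → (-0.66, 0.86).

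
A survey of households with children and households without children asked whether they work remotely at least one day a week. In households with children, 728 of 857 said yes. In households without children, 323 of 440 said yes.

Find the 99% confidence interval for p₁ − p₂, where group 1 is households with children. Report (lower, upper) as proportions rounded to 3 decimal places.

Sample proportions: 728/857 = 0.8495, 323/440 = 0.7341.
Each SE is √(p̂(1−p̂)/n): √(0.8495·0.1505/857) = 0.01221 and √(0.7341·0.2659/440) = 0.02106.
SE(p̂₁ − p̂₂) = √(SE₁² + SE₂²) = √(0.0001490841 + 0.0004435236) = 0.02434, since the two samples are independent.
At 99% confidence z* = 2.576; margin = 2.576 × 0.02434 = 0.06270.
The difference is 0.8495 − 0.7341 = 0.1154, so the interval is 0.1154 ± 0.06270 = (0.053, 0.178).

(0.053, 0.178)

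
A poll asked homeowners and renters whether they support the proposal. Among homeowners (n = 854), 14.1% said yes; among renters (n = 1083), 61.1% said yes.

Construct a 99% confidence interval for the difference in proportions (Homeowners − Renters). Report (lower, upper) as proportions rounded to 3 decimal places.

SE₁ = √(p̂₁(1−p̂₁)/n₁) = √(0.1410·0.8590/854) = 0.01191; SE₂ = √(0.6110·0.3890/1083) = 0.01481.
Independent samples: SE of the difference = √(SE₁² + SE₂²) = √(0.0001418481 + 0.0002193361) = 0.01900.
z* for 99% confidence is 2.576, so the margin of error is 2.576 × 0.01900 = 0.04894.
Point estimate p̂₁ − p̂₂ = 0.1410 − 0.6110 = -0.4700.
-0.4700 ± 0.04894 → (-0.519, -0.421).

(-0.519, -0.421)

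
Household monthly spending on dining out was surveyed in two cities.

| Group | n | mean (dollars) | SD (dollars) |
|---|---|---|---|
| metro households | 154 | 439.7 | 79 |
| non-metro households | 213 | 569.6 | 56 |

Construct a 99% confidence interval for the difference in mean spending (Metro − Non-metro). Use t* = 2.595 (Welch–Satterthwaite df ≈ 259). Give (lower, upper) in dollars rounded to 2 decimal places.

(-149.19, -110.61)

Per-group SEs: s₁/√n₁ = 79/√154 = 6.3660, s₂/√n₂ = 56/√213 = 3.8371.
Unpooled SE of the difference: √(40.525956 + 14.72333641) = 7.4330.
Margin of error = t* · SE = 2.595 × 7.4330 = 19.2886.
x̄₁ − x̄₂ = 439.7 − 569.6 = -129.9000.
CI: -129.9000 ± 19.2886 = (-149.19, -110.61).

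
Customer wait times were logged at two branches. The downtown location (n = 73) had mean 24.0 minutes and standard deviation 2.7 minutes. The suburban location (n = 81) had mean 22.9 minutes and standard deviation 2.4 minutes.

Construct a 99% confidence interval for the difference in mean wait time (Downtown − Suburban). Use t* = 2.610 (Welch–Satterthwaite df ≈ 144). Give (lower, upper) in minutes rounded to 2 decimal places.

(0.02, 2.18)

SE₁ = s₁/√n₁ = 2.7/√73 = 0.3160; SE₂ = 2.4/√81 = 0.2667.
Independent samples, unequal variances: SE_diff = √(SE₁² + SE₂²) = √(0.099856 + 0.07112889) = 0.4135.
t* = 2.610, so margin of error = 2.610 × 0.4135 = 1.0792.
Difference in means = 24.0 − 22.9 = 1.1000.
1.1000 ± 1.0792 → (0.02, 2.18).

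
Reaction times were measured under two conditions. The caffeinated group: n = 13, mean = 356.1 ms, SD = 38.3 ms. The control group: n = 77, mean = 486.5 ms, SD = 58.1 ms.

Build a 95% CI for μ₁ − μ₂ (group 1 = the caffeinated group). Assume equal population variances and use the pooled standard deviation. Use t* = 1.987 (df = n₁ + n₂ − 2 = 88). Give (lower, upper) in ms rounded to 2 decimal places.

s_p = √[((n₁−1)s₁² + (n₂−1)s₂²)/(n₁+n₂−2)] = √[(12·38.3² + 76·58.1²)/88] = 55.8151.
SE = 55.8151·√(1/13 + 1/77) = 16.7362.
With t* = 1.987, margin = 1.987 × 16.7362 = 33.2548.
x̄₁ − x̄₂ = 356.1 − 486.5 = -130.4000; interval -130.4000 ± 33.2548 = (-163.65, -97.15).

(-163.65, -97.15)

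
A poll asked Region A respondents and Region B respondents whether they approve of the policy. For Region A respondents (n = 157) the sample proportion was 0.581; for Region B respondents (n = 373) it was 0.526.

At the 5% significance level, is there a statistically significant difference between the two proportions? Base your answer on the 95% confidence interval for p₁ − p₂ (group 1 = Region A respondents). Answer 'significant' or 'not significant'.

Each SE is √(p̂(1−p̂)/n): √(0.5810·0.4190/157) = 0.03938 and √(0.5260·0.4740/373) = 0.02585.
SE(p̂₁ − p̂₂) = √(SE₁² + SE₂²) = √(0.0015507844 + 0.0006682225) = 0.04711, since the two samples are independent.
At 95% confidence z* = 1.960; margin = 1.960 × 0.04711 = 0.09234.
The difference is 0.5810 − 0.5260 = 0.0550, so the interval is 0.0550 ± 0.09234 = (-0.03734, 0.14734).
The interval (-0.03734, 0.14734) contains 0, so the difference is not significant.

not significant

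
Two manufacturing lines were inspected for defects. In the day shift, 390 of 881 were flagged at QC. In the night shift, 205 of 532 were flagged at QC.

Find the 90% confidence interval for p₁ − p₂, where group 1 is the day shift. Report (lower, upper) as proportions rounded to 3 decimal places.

(0.013, 0.102)

Sample proportions: 390/881 = 0.4427, 205/532 = 0.3853.
Each SE is √(p̂(1−p̂)/n): √(0.4427·0.5573/881) = 0.01673 and √(0.3853·0.6147/532) = 0.02110.
SE(p̂₁ − p̂₂) = √(SE₁² + SE₂²) = √(0.0002798929 + 0.00044521) = 0.02693, since the two samples are independent.
At 90% confidence z* = 1.645; margin = 1.645 × 0.02693 = 0.04430.
The difference is 0.4427 − 0.3853 = 0.0574, so the interval is 0.0574 ± 0.04430 = (0.013, 0.102).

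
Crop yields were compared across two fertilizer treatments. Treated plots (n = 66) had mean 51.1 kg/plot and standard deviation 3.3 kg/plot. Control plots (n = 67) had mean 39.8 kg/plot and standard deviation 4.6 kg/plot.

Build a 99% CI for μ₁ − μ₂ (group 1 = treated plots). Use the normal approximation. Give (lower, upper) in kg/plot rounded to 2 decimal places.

(9.51, 13.09)

SE₁ = s₁/√n₁ = 3.3/√66 = 0.4062; SE₂ = 4.6/√67 = 0.5620.
Independent samples, unequal variances: SE_diff = √(SE₁² + SE₂²) = √(0.16499844 + 0.315844) = 0.6934.
z* = 2.576, so margin of error = 2.576 × 0.6934 = 1.7862.
Difference in means = 51.1 − 39.8 = 11.3000.
11.3000 ± 1.7862 → (9.51, 13.09).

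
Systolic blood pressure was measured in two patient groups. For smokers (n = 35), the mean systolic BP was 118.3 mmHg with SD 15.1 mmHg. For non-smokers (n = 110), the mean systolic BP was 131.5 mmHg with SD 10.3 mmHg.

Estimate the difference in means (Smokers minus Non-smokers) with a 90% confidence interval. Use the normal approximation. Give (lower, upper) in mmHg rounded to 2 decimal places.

Standard errors of each mean: 15.1/√35 = 2.5524 and 10.3/√110 = 0.9821.
SE(x̄₁ − x̄₂) = √(2.5524² + 0.9821²) = 2.7348 for independent samples with unequal variances.
With z* = 1.645, the margin is 1.645 × 2.7348 = 4.4987.
x̄₁ − x̄₂ = 118.3 − 131.5 = -13.2000; the interval is -13.2000 ± 4.4987 = (-17.70, -8.70).

(-17.70, -8.70)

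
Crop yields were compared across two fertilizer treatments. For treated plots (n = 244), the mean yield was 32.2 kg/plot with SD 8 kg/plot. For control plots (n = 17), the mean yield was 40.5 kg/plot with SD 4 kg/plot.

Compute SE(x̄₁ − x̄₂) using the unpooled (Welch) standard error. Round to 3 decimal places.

1.097

Per-group SEs: s₁/√n₁ = 8/√244 = 0.5121, s₂/√n₂ = 4/√17 = 0.9701.
Unpooled SE of the difference: √(0.26224641 + 0.94109401) = 1.0970.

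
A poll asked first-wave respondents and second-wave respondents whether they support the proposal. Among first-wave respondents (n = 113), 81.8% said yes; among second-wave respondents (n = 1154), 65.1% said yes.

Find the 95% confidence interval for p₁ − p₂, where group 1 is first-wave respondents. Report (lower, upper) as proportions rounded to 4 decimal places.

Each SE is √(p̂(1−p̂)/n): √(0.8180·0.1820/113) = 0.03630 and √(0.6510·0.3490/1154) = 0.01403.
SE(p̂₁ − p̂₂) = √(SE₁² + SE₂²) = √(0.00131769 + 0.0001968409) = 0.03892, since the two samples are independent.
At 95% confidence z* = 1.960; margin = 1.960 × 0.03892 = 0.07628.
The difference is 0.8180 − 0.6510 = 0.1670, so the interval is 0.1670 ± 0.07628 = (0.0907, 0.2433).

(0.0907, 0.2433)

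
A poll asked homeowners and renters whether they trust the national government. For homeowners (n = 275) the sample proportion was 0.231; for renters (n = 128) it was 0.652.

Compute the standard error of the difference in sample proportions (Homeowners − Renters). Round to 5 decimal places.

0.04918

Each SE is √(p̂(1−p̂)/n): √(0.2310·0.7690/275) = 0.02542 and √(0.6520·0.3480/128) = 0.04210.
SE(p̂₁ − p̂₂) = √(SE₁² + SE₂²) = √(0.0006461764 + 0.00177241) = 0.04918, since the two samples are independent.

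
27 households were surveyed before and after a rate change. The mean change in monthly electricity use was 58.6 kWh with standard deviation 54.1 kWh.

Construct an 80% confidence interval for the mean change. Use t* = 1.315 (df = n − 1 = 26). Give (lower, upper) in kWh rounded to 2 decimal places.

This is a matched-pairs design, so SE = s_d/√n = 54.1/√27 = 10.4115.
Margin = 1.315 × 10.4115 = 13.6911; the interval is 58.6 ± 13.6911 = (44.91, 72.29).

(44.91, 72.29)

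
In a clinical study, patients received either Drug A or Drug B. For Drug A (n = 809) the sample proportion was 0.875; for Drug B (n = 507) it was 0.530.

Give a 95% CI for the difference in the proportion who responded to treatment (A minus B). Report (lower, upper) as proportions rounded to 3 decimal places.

Each SE is √(p̂(1−p̂)/n): √(0.8750·0.1250/809) = 0.01163 and √(0.5300·0.4700/507) = 0.02217.
SE(p̂₁ − p̂₂) = √(SE₁² + SE₂²) = √(0.0001352569 + 0.0004915089) = 0.02504, since the two samples are independent.
At 95% confidence z* = 1.960; margin = 1.960 × 0.02504 = 0.04908.
The difference is 0.8750 − 0.5300 = 0.3450, so the interval is 0.3450 ± 0.04908 = (0.296, 0.394).

(0.296, 0.394)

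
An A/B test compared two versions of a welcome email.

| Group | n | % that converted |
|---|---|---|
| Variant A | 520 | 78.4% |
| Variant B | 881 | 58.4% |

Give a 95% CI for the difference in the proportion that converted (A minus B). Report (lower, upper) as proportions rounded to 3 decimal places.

(0.152, 0.248)

The two standard errors are √(0.7840×0.2160/520) = 0.01805 and √(0.5840×0.4160/881) = 0.01661.
Because the samples are independent, SE_diff = √(0.01805² + 0.01661²) = 0.02453.
Using z* = 1.960 for 95%, ME = 1.960 × 0.02453 = 0.04808.
p̂₁ − p̂₂ = 0.2000; interval 0.2000 ± 0.04808 gives (0.152, 0.248).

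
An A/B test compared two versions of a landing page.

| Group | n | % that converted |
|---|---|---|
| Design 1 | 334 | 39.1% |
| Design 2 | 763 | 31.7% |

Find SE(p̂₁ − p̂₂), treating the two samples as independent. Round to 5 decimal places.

Each SE is √(p̂(1−p̂)/n): √(0.3910·0.6090/334) = 0.02670 and √(0.3170·0.6830/763) = 0.01685.
SE(p̂₁ − p̂₂) = √(SE₁² + SE₂²) = √(0.00071289 + 0.0002839225) = 0.03157, since the two samples are independent.

0.03157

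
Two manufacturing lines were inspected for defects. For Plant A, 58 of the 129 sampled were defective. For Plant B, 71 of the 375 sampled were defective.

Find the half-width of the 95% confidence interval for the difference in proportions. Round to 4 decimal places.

p̂₁ = 58/129 = 0.4496 and p̂₂ = 71/375 = 0.1893.
SE₁ = √(p̂₁(1−p̂₁)/n₁) = √(0.4496·0.5504/129) = 0.04380; SE₂ = √(0.1893·0.8107/375) = 0.02023.
Independent samples: SE of the difference = √(SE₁² + SE₂²) = √(0.00191844 + 0.0004092529) = 0.04825.
z* for 95% confidence is 1.960, so the margin of error is 1.960 × 0.04825 = 0.09457.

0.0946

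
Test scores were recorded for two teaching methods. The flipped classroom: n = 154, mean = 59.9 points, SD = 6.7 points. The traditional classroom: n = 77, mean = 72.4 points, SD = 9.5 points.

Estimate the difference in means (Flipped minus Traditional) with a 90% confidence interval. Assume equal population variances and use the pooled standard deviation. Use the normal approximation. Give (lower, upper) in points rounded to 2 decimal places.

s_p = √[((n₁−1)s₁² + (n₂−1)s₂²)/(n₁+n₂−2)] = √[(153·6.7² + 76·9.5²)/229] = 7.7423.
SE = 7.7423·√(1/154 + 1/77) = 1.0806.
With z* = 1.645, margin = 1.645 × 1.0806 = 1.7776.
x̄₁ − x̄₂ = 59.9 − 72.4 = -12.5000; interval -12.5000 ± 1.7776 = (-14.28, -10.72).

(-14.28, -10.72)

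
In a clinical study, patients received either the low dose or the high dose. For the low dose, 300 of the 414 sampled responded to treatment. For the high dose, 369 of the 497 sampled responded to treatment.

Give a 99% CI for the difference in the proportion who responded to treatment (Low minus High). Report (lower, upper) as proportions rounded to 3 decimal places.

Sample proportions: 300/414 = 0.7246, 369/497 = 0.7425.
Each SE is √(p̂(1−p̂)/n): √(0.7246·0.2754/414) = 0.02195 and √(0.7425·0.2575/497) = 0.01961.
SE(p̂₁ − p̂₂) = √(SE₁² + SE₂²) = √(0.0004818025 + 0.0003845521) = 0.02943, since the two samples are independent.
At 99% confidence z* = 2.576; margin = 2.576 × 0.02943 = 0.07581.
The difference is 0.7246 − 0.7425 = -0.0179, so the interval is -0.0179 ± 0.07581 = (-0.094, 0.058).

(-0.094, 0.058)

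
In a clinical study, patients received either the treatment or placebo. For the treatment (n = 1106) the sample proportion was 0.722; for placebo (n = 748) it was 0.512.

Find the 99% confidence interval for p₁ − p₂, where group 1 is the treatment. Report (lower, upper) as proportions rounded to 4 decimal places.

(0.1515, 0.2685)

SE₁ = √(p̂₁(1−p̂₁)/n₁) = √(0.7220·0.2780/1106) = 0.01347; SE₂ = √(0.5120·0.4880/748) = 0.01828.
Independent samples: SE of the difference = √(SE₁² + SE₂²) = √(0.0001814409 + 0.0003341584) = 0.02271.
z* for 99% confidence is 2.576, so the margin of error is 2.576 × 0.02271 = 0.05850.
Point estimate p̂₁ − p̂₂ = 0.7220 − 0.5120 = 0.2100.
0.2100 ± 0.05850 → (0.1515, 0.2685).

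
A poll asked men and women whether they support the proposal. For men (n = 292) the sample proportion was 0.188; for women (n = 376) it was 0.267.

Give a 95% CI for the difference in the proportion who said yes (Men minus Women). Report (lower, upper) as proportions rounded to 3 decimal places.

SE₁ = √(p̂₁(1−p̂₁)/n₁) = √(0.1880·0.8120/292) = 0.02286; SE₂ = √(0.2670·0.7330/376) = 0.02281.
Independent samples: SE of the difference = √(SE₁² + SE₂²) = √(0.0005225796 + 0.0005202961) = 0.03229.
z* for 95% confidence is 1.960, so the margin of error is 1.960 × 0.03229 = 0.06329.
Point estimate p̂₁ − p̂₂ = 0.1880 − 0.2670 = -0.0790.
-0.0790 ± 0.06329 → (-0.142, -0.016).

(-0.142, -0.016)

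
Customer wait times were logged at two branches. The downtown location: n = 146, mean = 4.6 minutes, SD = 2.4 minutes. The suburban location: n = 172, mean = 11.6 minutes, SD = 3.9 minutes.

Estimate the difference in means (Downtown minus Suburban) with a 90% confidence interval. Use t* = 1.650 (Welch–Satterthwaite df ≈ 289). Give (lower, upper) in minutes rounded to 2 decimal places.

(-7.59, -6.41)

SE₁ = s₁/√n₁ = 2.4/√146 = 0.1986; SE₂ = 3.9/√172 = 0.2974.
Independent samples, unequal variances: SE_diff = √(SE₁² + SE₂²) = √(0.03944196 + 0.08844676) = 0.3576.
t* = 1.650, so margin of error = 1.650 × 0.3576 = 0.5900.
Difference in means = 4.6 − 11.6 = -7.0000.
-7.0000 ± 0.5900 → (-7.59, -6.41).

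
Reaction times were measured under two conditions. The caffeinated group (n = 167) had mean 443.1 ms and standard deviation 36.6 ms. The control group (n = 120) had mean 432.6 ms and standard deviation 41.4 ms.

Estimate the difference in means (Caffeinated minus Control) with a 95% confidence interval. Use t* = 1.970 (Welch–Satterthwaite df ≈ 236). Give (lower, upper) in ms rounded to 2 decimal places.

SE₁ = s₁/√n₁ = 36.6/√167 = 2.8322; SE₂ = 41.4/√120 = 3.7793.
Independent samples, unequal variances: SE_diff = √(SE₁² + SE₂²) = √(8.02135684 + 14.28310849) = 4.7228.
t* = 1.970, so margin of error = 1.970 × 4.7228 = 9.3039.
Difference in means = 443.1 − 432.6 = 10.5000.
10.5000 ± 9.3039 → (1.20, 19.80).

(1.20, 19.80)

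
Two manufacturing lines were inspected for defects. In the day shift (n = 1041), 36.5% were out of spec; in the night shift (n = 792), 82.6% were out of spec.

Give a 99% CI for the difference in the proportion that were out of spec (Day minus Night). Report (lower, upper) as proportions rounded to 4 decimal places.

SE₁ = √(p̂₁(1−p̂₁)/n₁) = √(0.3650·0.6350/1041) = 0.01492; SE₂ = √(0.8260·0.1740/792) = 0.01347.
Independent samples: SE of the difference = √(SE₁² + SE₂²) = √(0.0002226064 + 0.0001814409) = 0.02010.
z* for 99% confidence is 2.576, so the margin of error is 2.576 × 0.02010 = 0.05178.
Point estimate p̂₁ − p̂₂ = 0.3650 − 0.8260 = -0.4610.
-0.4610 ± 0.05178 → (-0.5128, -0.4092).

(-0.5128, -0.4092)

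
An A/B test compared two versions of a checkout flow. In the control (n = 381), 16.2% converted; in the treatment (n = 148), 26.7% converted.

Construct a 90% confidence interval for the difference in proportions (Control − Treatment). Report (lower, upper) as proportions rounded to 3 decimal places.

(-0.172, -0.038)

SE₁ = √(p̂₁(1−p̂₁)/n₁) = √(0.1620·0.8380/381) = 0.01888; SE₂ = √(0.2670·0.7330/148) = 0.03636.
Independent samples: SE of the difference = √(SE₁² + SE₂²) = √(0.0003564544 + 0.0013220496) = 0.04097.
z* for 90% confidence is 1.645, so the margin of error is 1.645 × 0.04097 = 0.06740.
Point estimate p̂₁ − p̂₂ = 0.1620 − 0.2670 = -0.1050.
-0.1050 ± 0.06740 → (-0.172, -0.038).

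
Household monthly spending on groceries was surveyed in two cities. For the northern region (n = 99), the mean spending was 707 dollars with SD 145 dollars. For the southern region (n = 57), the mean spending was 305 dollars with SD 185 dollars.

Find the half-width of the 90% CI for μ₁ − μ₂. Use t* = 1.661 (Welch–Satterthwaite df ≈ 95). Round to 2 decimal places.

Per-group SEs: s₁/√n₁ = 145/√99 = 14.5730, s₂/√n₂ = 185/√57 = 24.5038.
Unpooled SE of the difference: √(212.372329 + 600.43621444) = 28.5098.
Margin of error = t* · SE = 1.661 × 28.5098 = 47.3548.

47.35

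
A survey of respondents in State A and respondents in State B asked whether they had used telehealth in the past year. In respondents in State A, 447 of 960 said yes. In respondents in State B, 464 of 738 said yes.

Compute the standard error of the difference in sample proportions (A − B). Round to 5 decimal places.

p̂₁ = 447/960 = 0.4656 and p̂₂ = 464/738 = 0.6287.
SE₁ = √(p̂₁(1−p̂₁)/n₁) = √(0.4656·0.5344/960) = 0.01610; SE₂ = √(0.6287·0.3713/738) = 0.01779.
Independent samples: SE of the difference = √(SE₁² + SE₂²) = √(0.00025921 + 0.0003164841) = 0.02399.

0.02399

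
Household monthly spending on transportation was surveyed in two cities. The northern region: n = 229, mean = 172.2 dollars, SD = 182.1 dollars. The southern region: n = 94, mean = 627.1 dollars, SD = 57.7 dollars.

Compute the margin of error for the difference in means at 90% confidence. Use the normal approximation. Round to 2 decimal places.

22.08

Standard errors of each mean: 182.1/√229 = 12.0335 and 57.7/√94 = 5.9513.
SE(x̄₁ − x̄₂) = √(12.0335² + 5.9513²) = 13.4247 for independent samples with unequal variances.
With z* = 1.645, the margin is 1.645 × 13.4247 = 22.0836.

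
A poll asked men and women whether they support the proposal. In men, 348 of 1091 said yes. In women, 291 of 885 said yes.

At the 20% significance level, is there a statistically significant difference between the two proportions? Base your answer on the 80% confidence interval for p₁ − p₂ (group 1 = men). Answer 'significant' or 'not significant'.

not significant

First, p̂₁ = 348/1091 = 0.3190; p̂₂ = 291/885 = 0.3288.
The two standard errors are √(0.3190×0.6810/1091) = 0.01411 and √(0.3288×0.6712/885) = 0.01579.
Because the samples are independent, SE_diff = √(0.01411² + 0.01579²) = 0.02118.
Using z* = 1.282 for 80%, ME = 1.282 × 0.02118 = 0.02715.
p̂₁ − p̂₂ = -0.0098; interval -0.0098 ± 0.02715 gives (-0.03695, 0.01735).
The interval (-0.03695, 0.01735) contains 0, so the difference is not significant.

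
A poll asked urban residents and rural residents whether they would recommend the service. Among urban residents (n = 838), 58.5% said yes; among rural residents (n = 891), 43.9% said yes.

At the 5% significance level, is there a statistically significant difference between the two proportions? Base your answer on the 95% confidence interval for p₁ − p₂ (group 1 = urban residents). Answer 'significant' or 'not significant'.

The two standard errors are √(0.5850×0.4150/838) = 0.01702 and √(0.4390×0.5610/891) = 0.01663.
Because the samples are independent, SE_diff = √(0.01702² + 0.01663²) = 0.02380.
Using z* = 1.960 for 95%, ME = 1.960 × 0.02380 = 0.04665.
p̂₁ − p̂₂ = 0.1460; interval 0.1460 ± 0.04665 gives (0.09935, 0.19265).
The interval (0.09935, 0.19265) does not contain 0, so the difference is significant.

significant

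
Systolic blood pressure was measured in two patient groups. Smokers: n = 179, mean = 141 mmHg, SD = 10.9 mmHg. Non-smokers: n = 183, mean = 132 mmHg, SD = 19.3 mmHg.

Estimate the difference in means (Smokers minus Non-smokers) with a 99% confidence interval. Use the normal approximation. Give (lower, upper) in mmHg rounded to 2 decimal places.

(4.77, 13.23)

Standard errors of each mean: 10.9/√179 = 0.8147 and 19.3/√183 = 1.4267.
SE(x̄₁ − x̄₂) = √(0.8147² + 1.4267²) = 1.6429 for independent samples with unequal variances.
With z* = 2.576, the margin is 2.576 × 1.6429 = 4.2321.
x̄₁ − x̄₂ = 141 − 132 = 9.0000; the interval is 9.0000 ± 4.2321 = (4.77, 13.23).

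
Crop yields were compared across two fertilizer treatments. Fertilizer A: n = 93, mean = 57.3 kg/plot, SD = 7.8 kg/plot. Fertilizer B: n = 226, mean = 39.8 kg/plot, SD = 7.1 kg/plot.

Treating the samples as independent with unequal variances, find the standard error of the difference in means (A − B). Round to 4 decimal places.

Standard errors of each mean: 7.8/√93 = 0.8088 and 7.1/√226 = 0.4723.
SE(x̄₁ − x̄₂) = √(0.8088² + 0.4723²) = 0.9366 for independent samples with unequal variances.

0.9366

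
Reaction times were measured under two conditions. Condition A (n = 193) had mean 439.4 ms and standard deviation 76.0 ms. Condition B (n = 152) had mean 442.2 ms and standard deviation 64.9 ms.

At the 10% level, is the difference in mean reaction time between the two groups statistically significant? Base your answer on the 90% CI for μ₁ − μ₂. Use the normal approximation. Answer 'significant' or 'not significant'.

SE₁ = s₁/√n₁ = 76.0/√193 = 5.4706; SE₂ = 64.9/√152 = 5.2641.
Independent samples, unequal variances: SE_diff = √(SE₁² + SE₂²) = √(29.92746436 + 27.71074881) = 7.5920.
z* = 1.645, so margin of error = 1.645 × 7.5920 = 12.4888.
Difference in means = 439.4 − 442.2 = -2.8000.
-2.8000 ± 12.4888 → (-15.2888, 9.6888).
The interval (-15.2888, 9.6888) contains 0, so the difference is not significant.

not significant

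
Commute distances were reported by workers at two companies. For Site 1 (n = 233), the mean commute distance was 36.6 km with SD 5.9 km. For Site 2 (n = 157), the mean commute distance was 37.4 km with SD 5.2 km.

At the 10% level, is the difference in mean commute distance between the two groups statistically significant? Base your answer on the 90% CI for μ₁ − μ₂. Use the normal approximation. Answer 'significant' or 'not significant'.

Per-group SEs: s₁/√n₁ = 5.9/√233 = 0.3865, s₂/√n₂ = 5.2/√157 = 0.4150.
Unpooled SE of the difference: √(0.14938225 + 0.172225) = 0.5671.
Margin of error = z* · SE = 1.645 × 0.5671 = 0.9329.
x̄₁ − x̄₂ = 36.6 − 37.4 = -0.8000.
CI: -0.8000 ± 0.9329 = (-1.7329, 0.1329).
The interval (-1.7329, 0.1329) contains 0, so the difference is not significant.

not significant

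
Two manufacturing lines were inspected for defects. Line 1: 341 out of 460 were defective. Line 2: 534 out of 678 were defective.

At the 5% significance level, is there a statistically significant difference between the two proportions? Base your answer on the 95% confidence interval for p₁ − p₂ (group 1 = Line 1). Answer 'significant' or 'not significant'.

First, p̂₁ = 341/460 = 0.7413; p̂₂ = 534/678 = 0.7876.
The two standard errors are √(0.7413×0.2587/460) = 0.02042 and √(0.7876×0.2124/678) = 0.01571.
Because the samples are independent, SE_diff = √(0.02042² + 0.01571²) = 0.02576.
Using z* = 1.960 for 95%, ME = 1.960 × 0.02576 = 0.05049.
p̂₁ − p̂₂ = -0.0463; interval -0.0463 ± 0.05049 gives (-0.09679, 0.00419).
The interval (-0.09679, 0.00419) contains 0, so the difference is not significant.

not significant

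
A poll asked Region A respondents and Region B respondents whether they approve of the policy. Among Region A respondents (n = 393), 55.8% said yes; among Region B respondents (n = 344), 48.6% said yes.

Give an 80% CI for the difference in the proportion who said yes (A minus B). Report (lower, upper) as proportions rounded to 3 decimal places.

(0.025, 0.119)

The two standard errors are √(0.5580×0.4420/393) = 0.02505 and √(0.4860×0.5140/344) = 0.02695.
Because the samples are independent, SE_diff = √(0.02505² + 0.02695²) = 0.03679.
Using z* = 1.282 for 80%, ME = 1.282 × 0.03679 = 0.04716.
p̂₁ − p̂₂ = 0.0720; interval 0.0720 ± 0.04716 gives (0.025, 0.119).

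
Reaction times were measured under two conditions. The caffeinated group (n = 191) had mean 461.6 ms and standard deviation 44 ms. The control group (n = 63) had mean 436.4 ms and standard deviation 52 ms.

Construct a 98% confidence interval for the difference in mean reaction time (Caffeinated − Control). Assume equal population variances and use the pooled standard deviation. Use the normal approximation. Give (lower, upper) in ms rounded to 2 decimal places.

Pooled variance s_p² = [190·44² + 62·52²] / (191+63−2) = 2124.9524, so s_p = 46.0972.
SE_diff = s_p·√(1/n₁ + 1/n₂) = 46.0972·√(1/191 + 1/63) = 6.6974.
z* = 2.326; margin = 2.326 × 6.6974 = 15.5782.
Difference = 461.6 − 436.4 = 25.2000.
25.2000 ± 15.5782 → (9.62, 40.78).

(9.62, 40.78)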